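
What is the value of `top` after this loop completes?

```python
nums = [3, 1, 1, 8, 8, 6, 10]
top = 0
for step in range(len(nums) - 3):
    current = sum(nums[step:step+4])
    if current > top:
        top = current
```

Let's trace through this code step by step.

Initialize: nums = [3, 1, 1, 8, 8, 6, 10]
Initialize: top = 0
Entering loop: for step in range(len(nums) - 3):
After iteration 1: step = 0, top = 13, current = 13
After iteration 2: step = 1, top = 18, current = 18
After iteration 3: step = 2, top = 23, current = 23
After iteration 4: step = 3, top = 32, current = 32
Loop ends.

Final answer: 32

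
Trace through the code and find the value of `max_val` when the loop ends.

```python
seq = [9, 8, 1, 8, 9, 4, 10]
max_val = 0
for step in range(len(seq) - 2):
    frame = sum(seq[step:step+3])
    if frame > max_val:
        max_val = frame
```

Let's trace through this code step by step.

Initialize: seq = [9, 8, 1, 8, 9, 4, 10]
Initialize: max_val = 0
Entering loop: for step in range(len(seq) - 2):
After iteration 1: step = 0, max_val = 18, frame = 18
After iteration 2: step = 1, max_val = 18, frame = 17
After iteration 3: step = 2, max_val = 18, frame = 18
After iteration 4: step = 3, max_val = 21, frame = 21
After iteration 5: step = 4, max_val = 23, frame = 23
Loop ends.

Final answer: 23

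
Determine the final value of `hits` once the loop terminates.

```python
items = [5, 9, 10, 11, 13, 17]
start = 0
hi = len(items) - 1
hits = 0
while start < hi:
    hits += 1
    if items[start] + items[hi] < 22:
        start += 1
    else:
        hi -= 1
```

Let's trace through this code step by step.

Initialize: items = [5, 9, 10, 11, 13, 17]
Initialize: start = 0
Initialize: hi = 5
Initialize: hits = 0
Entering loop: while start < hi:
After iteration 1: start = 0, hi = 4, hits = 1
After iteration 2: start = 1, hi = 4, hits = 2
After iteration 3: start = 1, hi = 3, hits = 3
After iteration 4: start = 2, hi = 3, hits = 4
After iteration 5: start = 3, hi = 3, hits = 5
Loop ends.

Final answer: 5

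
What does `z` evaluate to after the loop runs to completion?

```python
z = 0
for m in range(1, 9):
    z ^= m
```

Let's trace through this code step by step.

Initialize: z = 0
Entering loop: for m in range(1, 9):
After iteration 1: m = 1, z = 1
After iteration 2: m = 2, z = 3
After iteration 3: m = 3, z = 0
After iteration 4: m = 4, z = 4
After iteration 5: m = 5, z = 1
After iteration 6: m = 6, z = 7
After iteration 7: m = 7, z = 0
After iteration 8: m = 8, z = 8
Loop ends.

Final answer: 8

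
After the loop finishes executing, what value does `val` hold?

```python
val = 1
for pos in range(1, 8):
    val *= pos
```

Let's trace through this code step by step.

Initialize: val = 1
Entering loop: for pos in range(1, 8):
After iteration 1: pos = 1, val = 1
After iteration 2: pos = 2, val = 2
After iteration 3: pos = 3, val = 6
After iteration 4: pos = 4, val = 24
After iteration 5: pos = 5, val = 120
After iteration 6: pos = 6, val = 720
After iteration 7: pos = 7, val = 5040
Loop ends.

Final answer: 5040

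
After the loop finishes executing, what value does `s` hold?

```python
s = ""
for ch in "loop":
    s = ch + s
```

Let's trace through this code step by step.

Initialize: s = ''
Entering loop: for ch in "loop":
After iteration 1: ch = 'l', s = 'l'
After iteration 2: ch = 'o', s = 'ol'
After iteration 3: ch = 'o', s = 'ool'
After iteration 4: ch = 'p', s = 'pool'
Loop ends.

Final answer: 'pool'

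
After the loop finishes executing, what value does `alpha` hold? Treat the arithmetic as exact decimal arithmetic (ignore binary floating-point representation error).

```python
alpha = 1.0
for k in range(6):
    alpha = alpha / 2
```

Let's trace through this code step by step.

Initialize: alpha = 1.0
Entering loop: for k in range(6):
After iteration 1: k = 0, alpha = 0.5
After iteration 2: k = 1, alpha = 0.25
After iteration 3: k = 2, alpha = 0.125
After iteration 4: k = 3, alpha = 0.0625
After iteration 5: k = 4, alpha = 0.03125
After iteration 6: k = 5, alpha = 0.015625
Loop ends.

Final answer: 0.015625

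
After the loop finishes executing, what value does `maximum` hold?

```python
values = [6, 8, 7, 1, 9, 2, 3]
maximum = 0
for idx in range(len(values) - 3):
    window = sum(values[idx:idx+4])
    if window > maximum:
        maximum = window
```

Let's trace through this code step by step.

Initialize: values = [6, 8, 7, 1, 9, 2, 3]
Initialize: maximum = 0
Entering loop: for idx in range(len(values) - 3):
After iteration 1: idx = 0, maximum = 22, window = 22
After iteration 2: idx = 1, maximum = 25, window = 25
After iteration 3: idx = 2, maximum = 25, window = 19
After iteration 4: idx = 3, maximum = 25, window = 15
Loop ends.

Final answer: 25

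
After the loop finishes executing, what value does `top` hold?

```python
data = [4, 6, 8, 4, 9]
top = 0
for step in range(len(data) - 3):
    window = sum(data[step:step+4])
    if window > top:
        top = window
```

Let's trace through this code step by step.

Initialize: data = [4, 6, 8, 4, 9]
Initialize: top = 0
Entering loop: for step in range(len(data) - 3):
After iteration 1: step = 0, top = 22, window = 22
After iteration 2: step = 1, top = 27, window = 27
Loop ends.

Final answer: 27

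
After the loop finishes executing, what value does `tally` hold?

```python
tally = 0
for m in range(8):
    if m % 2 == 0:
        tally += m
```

Let's trace through this code step by step.

Initialize: tally = 0
Entering loop: for m in range(8):
After iteration 1: m = 0, tally = 0
After iteration 2: m = 1, tally = 0
After iteration 3: m = 2, tally = 2
After iteration 4: m = 3, tally = 2
After iteration 5: m = 4, tally = 6
After iteration 6: m = 5, tally = 6
After iteration 7: m = 6, tally = 12
After iteration 8: m = 7, tally = 12
Loop ends.

Final answer: 12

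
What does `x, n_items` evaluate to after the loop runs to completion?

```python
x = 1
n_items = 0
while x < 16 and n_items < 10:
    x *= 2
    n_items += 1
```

Let's trace through this code step by step.

Initialize: x = 1
Initialize: n_items = 0
Entering loop: while x < 16 and n_items < 10:
After iteration 1: x = 2, n_items = 1
After iteration 2: x = 4, n_items = 2
After iteration 3: x = 8, n_items = 3
After iteration 4: x = 16, n_items = 4
Loop ends.

Final answer: 16, 4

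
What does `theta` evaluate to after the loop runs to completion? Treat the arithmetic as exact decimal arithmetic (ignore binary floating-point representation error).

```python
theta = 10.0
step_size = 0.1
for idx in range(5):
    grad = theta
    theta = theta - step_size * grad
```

Let's trace through this code step by step.

Initialize: theta = 10.0
Initialize: step_size = 0.1
Entering loop: for idx in range(5):
After iteration 1: idx = 0, theta = 9.0, grad = 10.0
After iteration 2: idx = 1, theta = 8.1, grad = 9.0
After iteration 3: idx = 2, theta = 7.29, grad = 8.1
After iteration 4: idx = 3, theta = 6.561, grad = 7.29
After iteration 5: idx = 4, theta = 5.9049, grad = 6.561
Loop ends.

Final answer: 5.9049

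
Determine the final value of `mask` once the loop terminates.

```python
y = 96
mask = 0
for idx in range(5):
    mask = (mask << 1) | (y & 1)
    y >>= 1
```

Let's trace through this code step by step.

Initialize: y = 96
Initialize: mask = 0
Entering loop: for idx in range(5):
After iteration 1: idx = 0, y = 48, mask = 0
After iteration 2: idx = 1, y = 24, mask = 0
After iteration 3: idx = 2, y = 12, mask = 0
After iteration 4: idx = 3, y = 6, mask = 0
After iteration 5: idx = 4, y = 3, mask = 0
Loop ends.

Final answer: 0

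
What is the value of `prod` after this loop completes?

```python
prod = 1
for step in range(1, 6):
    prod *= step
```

Let's trace through this code step by step.

Initialize: prod = 1
Entering loop: for step in range(1, 6):
After iteration 1: step = 1, prod = 1
After iteration 2: step = 2, prod = 2
After iteration 3: step = 3, prod = 6
After iteration 4: step = 4, prod = 24
After iteration 5: step = 5, prod = 120
Loop ends.

Final answer: 120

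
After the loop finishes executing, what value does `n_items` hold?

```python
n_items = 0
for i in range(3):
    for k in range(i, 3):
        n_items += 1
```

Let's trace through this code step by step.

Initialize: n_items = 0
Entering loop: for i in range(3):
After iteration 1: i = 0, n_items = 3
After iteration 2: i = 1, n_items = 5
After iteration 3: i = 2, n_items = 6
Loop ends.

Final answer: 6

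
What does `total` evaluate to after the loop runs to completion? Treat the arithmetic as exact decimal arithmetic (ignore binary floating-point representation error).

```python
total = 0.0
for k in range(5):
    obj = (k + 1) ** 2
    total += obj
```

Let's trace through this code step by step.

Initialize: total = 0.0
Entering loop: for k in range(5):
After iteration 1: k = 0, total = 1.0, obj = 1
After iteration 2: k = 1, total = 5.0, obj = 4
After iteration 3: k = 2, total = 14.0, obj = 9
After iteration 4: k = 3, total = 30.0, obj = 16
After iteration 5: k = 4, total = 55.0, obj = 25
Loop ends.

Final answer: 55.0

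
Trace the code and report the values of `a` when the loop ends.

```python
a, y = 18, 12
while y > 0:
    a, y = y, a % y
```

Let's trace through this code step by step.

Initialize: a = 18
Initialize: y = 12
Entering loop: while y > 0:
After iteration 1: a = 12, y = 6
After iteration 2: a = 6, y = 0
Loop ends.

Final answer: 6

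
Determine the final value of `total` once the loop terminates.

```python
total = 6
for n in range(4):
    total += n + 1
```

Let's trace through this code step by step.

Initialize: total = 6
Entering loop: for n in range(4):
After iteration 1: n = 0, total = 7
After iteration 2: n = 1, total = 9
After iteration 3: n = 2, total = 12
After iteration 4: n = 3, total = 16
Loop ends.

Final answer: 16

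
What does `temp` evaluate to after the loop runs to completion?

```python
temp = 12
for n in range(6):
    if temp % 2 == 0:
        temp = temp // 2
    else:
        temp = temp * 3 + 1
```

Let's trace through this code step by step.

Initialize: temp = 12
Entering loop: for n in range(6):
After iteration 1: n = 0, temp = 6
After iteration 2: n = 1, temp = 3
After iteration 3: n = 2, temp = 10
After iteration 4: n = 3, temp = 5
After iteration 5: n = 4, temp = 16
After iteration 6: n = 5, temp = 8
Loop ends.

Final answer: 8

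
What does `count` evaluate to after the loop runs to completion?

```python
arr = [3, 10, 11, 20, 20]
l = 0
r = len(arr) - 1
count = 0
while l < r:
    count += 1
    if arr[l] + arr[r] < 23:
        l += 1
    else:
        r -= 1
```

Let's trace through this code step by step.

Initialize: arr = [3, 10, 11, 20, 20]
Initialize: l = 0
Initialize: r = 4
Initialize: count = 0
Entering loop: while l < r:
After iteration 1: l = 0, r = 3, count = 1
After iteration 2: l = 0, r = 2, count = 2
After iteration 3: l = 1, r = 2, count = 3
After iteration 4: l = 2, r = 2, count = 4
Loop ends.

Final answer: 4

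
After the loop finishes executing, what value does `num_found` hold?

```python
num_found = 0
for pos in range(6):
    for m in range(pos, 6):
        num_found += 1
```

Let's trace through this code step by step.

Initialize: num_found = 0
Entering loop: for pos in range(6):
After iteration 1: pos = 0, num_found = 6
After iteration 2: pos = 1, num_found = 11
After iteration 3: pos = 2, num_found = 15
After iteration 4: pos = 3, num_found = 18
After iteration 5: pos = 4, num_found = 20
After iteration 6: pos = 5, num_found = 21
Loop ends.

Final answer: 21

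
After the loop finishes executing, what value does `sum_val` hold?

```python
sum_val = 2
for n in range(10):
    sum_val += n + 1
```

Let's trace through this code step by step.

Initialize: sum_val = 2
Entering loop: for n in range(10):
After iteration 1: n = 0, sum_val = 3
After iteration 2: n = 1, sum_val = 5
After iteration 3: n = 2, sum_val = 8
After iteration 4: n = 3, sum_val = 12
After iteration 5: n = 4, sum_val = 17
After iteration 6: n = 5, sum_val = 23
After iteration 7: n = 6, sum_val = 30
After iteration 8: n = 7, sum_val = 38
After iteration 9: n = 8, sum_val = 47
After iteration 10: n = 9, sum_val = 57
Loop ends.

Final answer: 57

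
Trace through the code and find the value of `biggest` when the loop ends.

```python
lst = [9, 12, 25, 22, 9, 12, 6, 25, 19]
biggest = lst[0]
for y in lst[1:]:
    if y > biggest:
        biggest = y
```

Let's trace through this code step by step.

Initialize: lst = [9, 12, 25, 22, 9, 12, 6, 25, 19]
Initialize: biggest = 9
Entering loop: for y in lst[1:]:
After iteration 1: y = 12, biggest = 12
After iteration 2: y = 25, biggest = 25
After iteration 3: y = 22, biggest = 25
After iteration 4: y = 9, biggest = 25
After iteration 5: y = 12, biggest = 25
After iteration 6: y = 6, biggest = 25
After iteration 7: y = 25, biggest = 25
After iteration 8: y = 19, biggest = 25
Loop ends.

Final answer: 25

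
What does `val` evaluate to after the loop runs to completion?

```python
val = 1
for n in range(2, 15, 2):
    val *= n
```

Let's trace through this code step by step.

Initialize: val = 1
Entering loop: for n in range(2, 15, 2):
After iteration 1: n = 2, val = 2
After iteration 2: n = 4, val = 8
After iteration 3: n = 6, val = 48
After iteration 4: n = 8, val = 384
After iteration 5: n = 10, val = 3840
After iteration 6: n = 12, val = 46080
After iteration 7: n = 14, val = 645120
Loop ends.

Final answer: 645120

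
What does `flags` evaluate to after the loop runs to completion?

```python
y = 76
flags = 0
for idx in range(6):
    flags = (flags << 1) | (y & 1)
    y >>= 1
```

Let's trace through this code step by step.

Initialize: y = 76
Initialize: flags = 0
Entering loop: for idx in range(6):
After iteration 1: idx = 0, y = 38, flags = 0
After iteration 2: idx = 1, y = 19, flags = 0
After iteration 3: idx = 2, y = 9, flags = 1
After iteration 4: idx = 3, y = 4, flags = 3
After iteration 5: idx = 4, y = 2, flags = 6
After iteration 6: idx = 5, y = 1, flags = 12
Loop ends.

Final answer: 12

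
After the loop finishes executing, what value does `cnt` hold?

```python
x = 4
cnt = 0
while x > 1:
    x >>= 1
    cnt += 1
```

Let's trace through this code step by step.

Initialize: x = 4
Initialize: cnt = 0
Entering loop: while x > 1:
After iteration 1: x = 2, cnt = 1
After iteration 2: x = 1, cnt = 2
Loop ends.

Final answer: 2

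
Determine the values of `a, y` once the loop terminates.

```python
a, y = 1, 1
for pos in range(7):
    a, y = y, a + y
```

Let's trace through this code step by step.

Initialize: a = 1
Initialize: y = 1
Entering loop: for pos in range(7):
After iteration 1: pos = 0, a = 1, y = 2
After iteration 2: pos = 1, a = 2, y = 3
After iteration 3: pos = 2, a = 3, y = 5
After iteration 4: pos = 3, a = 5, y = 8
After iteration 5: pos = 4, a = 8, y = 13
After iteration 6: pos = 5, a = 13, y = 21
After iteration 7: pos = 6, a = 21, y = 34
Loop ends.

Final answer: 21, 34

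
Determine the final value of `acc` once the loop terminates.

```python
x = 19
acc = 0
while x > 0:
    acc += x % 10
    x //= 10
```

Let's trace through this code step by step.

Initialize: x = 19
Initialize: acc = 0
Entering loop: while x > 0:
After iteration 1: x = 1, acc = 9
After iteration 2: x = 0, acc = 10
Loop ends.

Final answer: 10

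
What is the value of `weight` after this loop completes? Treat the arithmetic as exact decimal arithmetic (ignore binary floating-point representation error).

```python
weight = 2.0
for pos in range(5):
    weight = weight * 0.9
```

Let's trace through this code step by step.

Initialize: weight = 2.0
Entering loop: for pos in range(5):
After iteration 1: pos = 0, weight = 1.8
After iteration 2: pos = 1, weight = 1.62
After iteration 3: pos = 2, weight = 1.458
After iteration 4: pos = 3, weight = 1.3122
After iteration 5: pos = 4, weight = 1.18098
Loop ends.

Final answer: 1.18098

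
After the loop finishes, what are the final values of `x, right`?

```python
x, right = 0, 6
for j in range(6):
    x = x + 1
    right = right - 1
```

Let's trace through this code step by step.

Initialize: x = 0
Initialize: right = 6
Entering loop: for j in range(6):
After iteration 1: j = 0, x = 1, right = 5
After iteration 2: j = 1, x = 2, right = 4
After iteration 3: j = 2, x = 3, right = 3
After iteration 4: j = 3, x = 4, right = 2
After iteration 5: j = 4, x = 5, right = 1
After iteration 6: j = 5, x = 6, right = 0
Loop ends.

Final answer: 6, 0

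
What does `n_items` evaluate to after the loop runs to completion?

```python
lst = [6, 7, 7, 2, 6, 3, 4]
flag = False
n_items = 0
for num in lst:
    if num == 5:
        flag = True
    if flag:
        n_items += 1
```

Let's trace through this code step by step.

Initialize: lst = [6, 7, 7, 2, 6, 3, 4]
Initialize: flag = False
Initialize: n_items = 0
Entering loop: for num in lst:
After iteration 1: num = 6, n_items = 0
After iteration 2: num = 7, n_items = 0
After iteration 3: num = 7, n_items = 0
After iteration 4: num = 2, n_items = 0
After iteration 5: num = 6, n_items = 0
After iteration 6: num = 3, n_items = 0
After iteration 7: num = 4, n_items = 0
Loop ends.

Final answer: 0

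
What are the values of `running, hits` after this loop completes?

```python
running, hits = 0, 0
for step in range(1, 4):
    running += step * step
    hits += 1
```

Let's trace through this code step by step.

Initialize: running = 0
Initialize: hits = 0
Entering loop: for step in range(1, 4):
After iteration 1: step = 1, running = 1, hits = 1
After iteration 2: step = 2, running = 5, hits = 2
After iteration 3: step = 3, running = 14, hits = 3
Loop ends.

Final answer: 14, 3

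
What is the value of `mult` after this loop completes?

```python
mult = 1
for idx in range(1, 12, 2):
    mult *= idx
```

Let's trace through this code step by step.

Initialize: mult = 1
Entering loop: for idx in range(1, 12, 2):
After iteration 1: idx = 1, mult = 1
After iteration 2: idx = 3, mult = 3
After iteration 3: idx = 5, mult = 15
After iteration 4: idx = 7, mult = 105
After iteration 5: idx = 9, mult = 945
After iteration 6: idx = 11, mult = 10395
Loop ends.

Final answer: 10395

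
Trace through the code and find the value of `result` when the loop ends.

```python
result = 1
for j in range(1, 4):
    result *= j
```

Let's trace through this code step by step.

Initialize: result = 1
Entering loop: for j in range(1, 4):
After iteration 1: j = 1, result = 1
After iteration 2: j = 2, result = 2
After iteration 3: j = 3, result = 6
Loop ends.

Final answer: 6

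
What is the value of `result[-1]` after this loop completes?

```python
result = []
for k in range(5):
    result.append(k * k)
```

Let's trace through this code step by step.

Initialize: result = []
Entering loop: for k in range(5):
After iteration 1: k = 0, result = [0]
After iteration 2: k = 1, result = [0, 1]
After iteration 3: k = 2, result = [0, 1, 4]
After iteration 4: k = 3, result = [0, 1, 4, 9]
After iteration 5: k = 4, result = [0, 1, 4, 9, 16]
Loop ends.
result[-1] = 16

Final answer: 16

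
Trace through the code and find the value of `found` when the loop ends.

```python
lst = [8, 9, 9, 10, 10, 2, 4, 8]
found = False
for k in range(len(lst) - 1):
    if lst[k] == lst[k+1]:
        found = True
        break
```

Let's trace through this code step by step.

Initialize: lst = [8, 9, 9, 10, 10, 2, 4, 8]
Initialize: found = False
Entering loop: for k in range(len(lst) - 1):
After iteration 1: k = 0, found = False
After iteration 2: k = 1, found = True
Loop ends.

Final answer: True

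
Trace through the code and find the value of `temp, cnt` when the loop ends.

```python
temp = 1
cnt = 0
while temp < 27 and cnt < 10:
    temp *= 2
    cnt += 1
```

Let's trace through this code step by step.

Initialize: temp = 1
Initialize: cnt = 0
Entering loop: while temp < 27 and cnt < 10:
After iteration 1: temp = 2, cnt = 1
After iteration 2: temp = 4, cnt = 2
After iteration 3: temp = 8, cnt = 3
After iteration 4: temp = 16, cnt = 4
After iteration 5: temp = 32, cnt = 5
Loop ends.

Final answer: 32, 5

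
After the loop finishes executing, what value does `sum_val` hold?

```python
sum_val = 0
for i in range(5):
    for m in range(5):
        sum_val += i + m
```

Let's trace through this code step by step.

Initialize: sum_val = 0
Entering loop: for i in range(5):
After iteration 1: i = 0, sum_val = 10
After iteration 2: i = 1, sum_val = 25
After iteration 3: i = 2, sum_val = 45
After iteration 4: i = 3, sum_val = 70
After iteration 5: i = 4, sum_val = 100
Loop ends.

Final answer: 100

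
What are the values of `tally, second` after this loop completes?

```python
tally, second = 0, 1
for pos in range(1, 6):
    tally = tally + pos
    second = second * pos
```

Let's trace through this code step by step.

Initialize: tally = 0
Initialize: second = 1
Entering loop: for pos in range(1, 6):
After iteration 1: pos = 1, tally = 1, second = 1
After iteration 2: pos = 2, tally = 3, second = 2
After iteration 3: pos = 3, tally = 6, second = 6
After iteration 4: pos = 4, tally = 10, second = 24
After iteration 5: pos = 5, tally = 15, second = 120
Loop ends.

Final answer: 15, 120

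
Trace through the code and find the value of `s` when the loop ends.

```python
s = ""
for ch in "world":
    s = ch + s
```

Let's trace through this code step by step.

Initialize: s = ''
Entering loop: for ch in "world":
After iteration 1: ch = 'w', s = 'w'
After iteration 2: ch = 'o', s = 'ow'
After iteration 3: ch = 'r', s = 'row'
After iteration 4: ch = 'l', s = 'lrow'
After iteration 5: ch = 'd', s = 'dlrow'
Loop ends.

Final answer: 'dlrow'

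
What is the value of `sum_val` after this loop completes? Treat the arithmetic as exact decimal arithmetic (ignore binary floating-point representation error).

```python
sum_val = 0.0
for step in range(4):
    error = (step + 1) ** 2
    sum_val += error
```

Let's trace through this code step by step.

Initialize: sum_val = 0.0
Entering loop: for step in range(4):
After iteration 1: step = 0, sum_val = 1.0, error = 1
After iteration 2: step = 1, sum_val = 5.0, error = 4
After iteration 3: step = 2, sum_val = 14.0, error = 9
After iteration 4: step = 3, sum_val = 30.0, error = 16
Loop ends.

Final answer: 30.0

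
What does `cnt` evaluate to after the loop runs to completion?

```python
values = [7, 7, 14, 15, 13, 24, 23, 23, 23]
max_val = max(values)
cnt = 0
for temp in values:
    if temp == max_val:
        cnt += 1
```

Let's trace through this code step by step.

Initialize: values = [7, 7, 14, 15, 13, 24, 23, 23, 23]
Initialize: max_val = 24
Initialize: cnt = 0
Entering loop: for temp in values:
After iteration 1: temp = 7, cnt = 0
After iteration 2: temp = 7, cnt = 0
After iteration 3: temp = 14, cnt = 0
After iteration 4: temp = 15, cnt = 0
After iteration 5: temp = 13, cnt = 0
After iteration 6: temp = 24, cnt = 1
After iteration 7: temp = 23, cnt = 1
After iteration 8: temp = 23, cnt = 1
After iteration 9: temp = 23, cnt = 1
Loop ends.

Final answer: 1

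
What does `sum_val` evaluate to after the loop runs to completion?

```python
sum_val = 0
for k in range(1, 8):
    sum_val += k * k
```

Let's trace through this code step by step.

Initialize: sum_val = 0
Entering loop: for k in range(1, 8):
After iteration 1: k = 1, sum_val = 1
After iteration 2: k = 2, sum_val = 5
After iteration 3: k = 3, sum_val = 14
After iteration 4: k = 4, sum_val = 30
After iteration 5: k = 5, sum_val = 55
After iteration 6: k = 6, sum_val = 91
After iteration 7: k = 7, sum_val = 140
Loop ends.

Final answer: 140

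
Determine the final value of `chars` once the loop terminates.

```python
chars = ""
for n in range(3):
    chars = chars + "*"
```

Let's trace through this code step by step.

Initialize: chars = ''
Entering loop: for n in range(3):
After iteration 1: n = 0, chars = '*'
After iteration 2: n = 1, chars = '**'
After iteration 3: n = 2, chars = '***'
Loop ends.

Final answer: '***'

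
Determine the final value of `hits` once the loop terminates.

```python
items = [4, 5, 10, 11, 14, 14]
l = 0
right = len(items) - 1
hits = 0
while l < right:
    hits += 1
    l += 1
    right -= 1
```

Let's trace through this code step by step.

Initialize: items = [4, 5, 10, 11, 14, 14]
Initialize: l = 0
Initialize: right = 5
Initialize: hits = 0
Entering loop: while l < right:
After iteration 1: l = 1, right = 4, hits = 1
After iteration 2: l = 2, right = 3, hits = 2
After iteration 3: l = 3, right = 2, hits = 3
Loop ends.

Final answer: 3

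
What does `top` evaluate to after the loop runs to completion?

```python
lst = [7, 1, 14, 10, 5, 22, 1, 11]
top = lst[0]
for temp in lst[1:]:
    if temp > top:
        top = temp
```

Let's trace through this code step by step.

Initialize: lst = [7, 1, 14, 10, 5, 22, 1, 11]
Initialize: top = 7
Entering loop: for temp in lst[1:]:
After iteration 1: temp = 1, top = 7
After iteration 2: temp = 14, top = 14
After iteration 3: temp = 10, top = 14
After iteration 4: temp = 5, top = 14
After iteration 5: temp = 22, top = 22
After iteration 6: temp = 1, top = 22
After iteration 7: temp = 11, top = 22
Loop ends.

Final answer: 22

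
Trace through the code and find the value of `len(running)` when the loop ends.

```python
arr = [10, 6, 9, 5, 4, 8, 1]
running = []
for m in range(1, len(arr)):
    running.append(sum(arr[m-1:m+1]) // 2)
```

Let's trace through this code step by step.

Initialize: arr = [10, 6, 9, 5, 4, 8, 1]
Initialize: running = []
Entering loop: for m in range(1, len(arr)):
After iteration 1: m = 1, running = [8]
After iteration 2: m = 2, running = [8, 7]
After iteration 3: m = 3, running = [8, 7, 7]
After iteration 4: m = 4, running = [8, 7, 7, 4]
After iteration 5: m = 5, running = [8, 7, 7, 4, 6]
After iteration 6: m = 6, running = [8, 7, 7, 4, 6, 4]
Loop ends.
len(running) = 6

Final answer: 6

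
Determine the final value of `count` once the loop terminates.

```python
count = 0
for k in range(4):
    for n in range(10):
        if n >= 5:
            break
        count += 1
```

Let's trace through this code step by step.

Initialize: count = 0
Entering loop: for k in range(4):
After iteration 1: k = 0, count = 5
After iteration 2: k = 1, count = 10
After iteration 3: k = 2, count = 15
After iteration 4: k = 3, count = 20
Loop ends.

Final answer: 20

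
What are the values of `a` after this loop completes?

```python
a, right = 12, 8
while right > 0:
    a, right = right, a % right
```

Let's trace through this code step by step.

Initialize: a = 12
Initialize: right = 8
Entering loop: while right > 0:
After iteration 1: a = 8, right = 4
After iteration 2: a = 4, right = 0
Loop ends.

Final answer: 4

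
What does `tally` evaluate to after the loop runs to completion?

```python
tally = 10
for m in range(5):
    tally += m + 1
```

Let's trace through this code step by step.

Initialize: tally = 10
Entering loop: for m in range(5):
After iteration 1: m = 0, tally = 11
After iteration 2: m = 1, tally = 13
After iteration 3: m = 2, tally = 16
After iteration 4: m = 3, tally = 20
After iteration 5: m = 4, tally = 25
Loop ends.

Final answer: 25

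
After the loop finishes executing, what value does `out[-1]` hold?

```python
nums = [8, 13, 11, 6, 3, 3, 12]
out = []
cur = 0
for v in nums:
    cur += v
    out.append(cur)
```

Let's trace through this code step by step.

Initialize: nums = [8, 13, 11, 6, 3, 3, 12]
Initialize: out = []
Initialize: cur = 0
Entering loop: for v in nums:
After iteration 1: v = 8, out = [8], cur = 8
After iteration 2: v = 13, out = [8, 21], cur = 21
After iteration 3: v = 11, out = [8, 21, 32], cur = 32
After iteration 4: v = 6, out = [8, 21, 32, 38], cur = 38
After iteration 5: v = 3, out = [8, 21, 32, 38, 41], cur = 41
After iteration 6: v = 3, out = [8, 21, 32, 38, 41, 44], cur = 44
After iteration 7: v = 12, out = [8, 21, 32, 38, 41, 44, 56], cur = 56
Loop ends.
out[-1] = 56

Final answer: 56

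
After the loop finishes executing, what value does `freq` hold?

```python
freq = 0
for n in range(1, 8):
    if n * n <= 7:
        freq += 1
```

Let's trace through this code step by step.

Initialize: freq = 0
Entering loop: for n in range(1, 8):
After iteration 1: n = 1, freq = 1
After iteration 2: n = 2, freq = 2
After iteration 3: n = 3, freq = 2
After iteration 4: n = 4, freq = 2
After iteration 5: n = 5, freq = 2
After iteration 6: n = 6, freq = 2
After iteration 7: n = 7, freq = 2
Loop ends.

Final answer: 2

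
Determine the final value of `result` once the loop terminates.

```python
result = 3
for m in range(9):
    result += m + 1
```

Let's trace through this code step by step.

Initialize: result = 3
Entering loop: for m in range(9):
After iteration 1: m = 0, result = 4
After iteration 2: m = 1, result = 6
After iteration 3: m = 2, result = 9
After iteration 4: m = 3, result = 13
After iteration 5: m = 4, result = 18
After iteration 6: m = 5, result = 24
After iteration 7: m = 6, result = 31
After iteration 8: m = 7, result = 39
After iteration 9: m = 8, result = 48
Loop ends.

Final answer: 48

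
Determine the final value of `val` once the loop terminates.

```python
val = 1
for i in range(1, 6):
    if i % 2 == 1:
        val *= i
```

Let's trace through this code step by step.

Initialize: val = 1
Entering loop: for i in range(1, 6):
After iteration 1: i = 1, val = 1
After iteration 2: i = 2, val = 1
After iteration 3: i = 3, val = 3
After iteration 4: i = 4, val = 3
After iteration 5: i = 5, val = 15
Loop ends.

Final answer: 15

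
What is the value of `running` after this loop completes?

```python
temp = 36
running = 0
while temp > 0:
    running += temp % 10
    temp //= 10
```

Let's trace through this code step by step.

Initialize: temp = 36
Initialize: running = 0
Entering loop: while temp > 0:
After iteration 1: temp = 3, running = 6
After iteration 2: temp = 0, running = 9
Loop ends.

Final answer: 9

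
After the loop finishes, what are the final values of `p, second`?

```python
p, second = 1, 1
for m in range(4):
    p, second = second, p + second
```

Let's trace through this code step by step.

Initialize: p = 1
Initialize: second = 1
Entering loop: for m in range(4):
After iteration 1: m = 0, p = 1, second = 2
After iteration 2: m = 1, p = 2, second = 3
After iteration 3: m = 2, p = 3, second = 5
After iteration 4: m = 3, p = 5, second = 8
Loop ends.

Final answer: 5, 8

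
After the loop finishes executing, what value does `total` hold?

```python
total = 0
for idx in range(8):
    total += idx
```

Let's trace through this code step by step.

Initialize: total = 0
Entering loop: for idx in range(8):
After iteration 1: idx = 0, total = 0
After iteration 2: idx = 1, total = 1
After iteration 3: idx = 2, total = 3
After iteration 4: idx = 3, total = 6
After iteration 5: idx = 4, total = 10
After iteration 6: idx = 5, total = 15
After iteration 7: idx = 6, total = 21
After iteration 8: idx = 7, total = 28
Loop ends.

Final answer: 28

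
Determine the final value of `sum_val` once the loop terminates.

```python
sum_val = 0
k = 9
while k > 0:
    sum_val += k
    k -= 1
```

Let's trace through this code step by step.

Initialize: sum_val = 0
Initialize: k = 9
Entering loop: while k > 0:
After iteration 1: sum_val = 9, k = 8
After iteration 2: sum_val = 17, k = 7
After iteration 3: sum_val = 24, k = 6
After iteration 4: sum_val = 30, k = 5
After iteration 5: sum_val = 35, k = 4
After iteration 6: sum_val = 39, k = 3
After iteration 7: sum_val = 42, k = 2
After iteration 8: sum_val = 44, k = 1
After iteration 9: sum_val = 45, k = 0
Loop ends.

Final answer: 45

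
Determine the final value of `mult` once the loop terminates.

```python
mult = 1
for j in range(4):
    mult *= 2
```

Let's trace through this code step by step.

Initialize: mult = 1
Entering loop: for j in range(4):
After iteration 1: j = 0, mult = 2
After iteration 2: j = 1, mult = 4
After iteration 3: j = 2, mult = 8
After iteration 4: j = 3, mult = 16
Loop ends.

Final answer: 16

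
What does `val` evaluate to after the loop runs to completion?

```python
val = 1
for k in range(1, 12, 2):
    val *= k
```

Let's trace through this code step by step.

Initialize: val = 1
Entering loop: for k in range(1, 12, 2):
After iteration 1: k = 1, val = 1
After iteration 2: k = 3, val = 3
After iteration 3: k = 5, val = 15
After iteration 4: k = 7, val = 105
After iteration 5: k = 9, val = 945
After iteration 6: k = 11, val = 10395
Loop ends.

Final answer: 10395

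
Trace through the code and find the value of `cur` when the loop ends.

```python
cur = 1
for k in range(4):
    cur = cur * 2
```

Let's trace through this code step by step.

Initialize: cur = 1
Entering loop: for k in range(4):
After iteration 1: k = 0, cur = 2
After iteration 2: k = 1, cur = 4
After iteration 3: k = 2, cur = 8
After iteration 4: k = 3, cur = 16
Loop ends.

Final answer: 16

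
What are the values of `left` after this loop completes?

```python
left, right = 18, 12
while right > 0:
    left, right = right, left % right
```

Let's trace through this code step by step.

Initialize: left = 18
Initialize: right = 12
Entering loop: while right > 0:
After iteration 1: left = 12, right = 6
After iteration 2: left = 6, right = 0
Loop ends.

Final answer: 6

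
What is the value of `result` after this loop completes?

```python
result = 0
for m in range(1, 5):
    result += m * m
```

Let's trace through this code step by step.

Initialize: result = 0
Entering loop: for m in range(1, 5):
After iteration 1: m = 1, result = 1
After iteration 2: m = 2, result = 5
After iteration 3: m = 3, result = 14
After iteration 4: m = 4, result = 30
Loop ends.

Final answer: 30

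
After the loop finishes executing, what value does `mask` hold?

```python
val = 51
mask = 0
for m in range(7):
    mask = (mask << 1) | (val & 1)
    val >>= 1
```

Let's trace through this code step by step.

Initialize: val = 51
Initialize: mask = 0
Entering loop: for m in range(7):
After iteration 1: m = 0, val = 25, mask = 1
After iteration 2: m = 1, val = 12, mask = 3
After iteration 3: m = 2, val = 6, mask = 6
After iteration 4: m = 3, val = 3, mask = 12
After iteration 5: m = 4, val = 1, mask = 25
After iteration 6: m = 5, val = 0, mask = 51
After iteration 7: m = 6, val = 0, mask = 102
Loop ends.

Final answer: 102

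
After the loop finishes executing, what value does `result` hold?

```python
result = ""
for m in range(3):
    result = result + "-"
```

Let's trace through this code step by step.

Initialize: result = ''
Entering loop: for m in range(3):
After iteration 1: m = 0, result = '-'
After iteration 2: m = 1, result = '--'
After iteration 3: m = 2, result = '---'
Loop ends.

Final answer: '---'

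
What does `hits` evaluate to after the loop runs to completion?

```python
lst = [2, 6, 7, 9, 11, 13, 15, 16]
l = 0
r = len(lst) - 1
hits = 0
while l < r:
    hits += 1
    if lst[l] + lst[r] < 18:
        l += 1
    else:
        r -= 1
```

Let's trace through this code step by step.

Initialize: lst = [2, 6, 7, 9, 11, 13, 15, 16]
Initialize: l = 0
Initialize: r = 7
Initialize: hits = 0
Entering loop: while l < r:
After iteration 1: l = 0, r = 6, hits = 1
After iteration 2: l = 1, r = 6, hits = 2
After iteration 3: l = 1, r = 5, hits = 3
After iteration 4: l = 1, r = 4, hits = 4
After iteration 5: l = 2, r = 4, hits = 5
After iteration 6: l = 2, r = 3, hits = 6
After iteration 7: l = 3, r = 3, hits = 7
Loop ends.

Final answer: 7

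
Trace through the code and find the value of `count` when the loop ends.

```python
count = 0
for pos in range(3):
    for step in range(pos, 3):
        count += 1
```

Let's trace through this code step by step.

Initialize: count = 0
Entering loop: for pos in range(3):
After iteration 1: pos = 0, count = 3
After iteration 2: pos = 1, count = 5
After iteration 3: pos = 2, count = 6
Loop ends.

Final answer: 6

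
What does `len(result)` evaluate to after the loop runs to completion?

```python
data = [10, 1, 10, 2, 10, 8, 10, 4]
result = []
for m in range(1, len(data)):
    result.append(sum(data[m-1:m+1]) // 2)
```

Let's trace through this code step by step.

Initialize: data = [10, 1, 10, 2, 10, 8, 10, 4]
Initialize: result = []
Entering loop: for m in range(1, len(data)):
After iteration 1: m = 1, result = [5]
After iteration 2: m = 2, result = [5, 5]
After iteration 3: m = 3, result = [5, 5, 6]
After iteration 4: m = 4, result = [5, 5, 6, 6]
After iteration 5: m = 5, result = [5, 5, 6, 6, 9]
After iteration 6: m = 6, result = [5, 5, 6, 6, 9, 9]
After iteration 7: m = 7, result = [5, 5, 6, 6, 9, 9, 7]
Loop ends.
len(result) = 7

Final answer: 7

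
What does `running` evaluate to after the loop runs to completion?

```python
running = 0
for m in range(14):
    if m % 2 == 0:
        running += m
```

Let's trace through this code step by step.

Initialize: running = 0
Entering loop: for m in range(14):
After iteration 1: m = 0, running = 0
After iteration 2: m = 1, running = 0
After iteration 3: m = 2, running = 2
After iteration 4: m = 3, running = 2
After iteration 5: m = 4, running = 6
After iteration 6: m = 5, running = 6
After iteration 7: m = 6, running = 12
After iteration 8: m = 7, running = 12
After iteration 9: m = 8, running = 20
After iteration 10: m = 9, running = 20
After iteration 11: m = 10, running = 30
After iteration 12: m = 11, running = 30
After iteration 13: m = 12, running = 42
After iteration 14: m = 13, running = 42
Loop ends.

Final answer: 42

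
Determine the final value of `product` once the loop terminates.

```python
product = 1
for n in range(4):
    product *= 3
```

Let's trace through this code step by step.

Initialize: product = 1
Entering loop: for n in range(4):
After iteration 1: n = 0, product = 3
After iteration 2: n = 1, product = 9
After iteration 3: n = 2, product = 27
After iteration 4: n = 3, product = 81
Loop ends.

Final answer: 81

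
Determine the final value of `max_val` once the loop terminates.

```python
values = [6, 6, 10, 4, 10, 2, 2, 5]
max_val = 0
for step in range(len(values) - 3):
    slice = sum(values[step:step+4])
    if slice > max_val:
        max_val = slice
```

Let's trace through this code step by step.

Initialize: values = [6, 6, 10, 4, 10, 2, 2, 5]
Initialize: max_val = 0
Entering loop: for step in range(len(values) - 3):
After iteration 1: step = 0, max_val = 26, slice = 26
After iteration 2: step = 1, max_val = 30, slice = 30
After iteration 3: step = 2, max_val = 30, slice = 26
After iteration 4: step = 3, max_val = 30, slice = 18
After iteration 5: step = 4, max_val = 30, slice = 19
Loop ends.

Final answer: 30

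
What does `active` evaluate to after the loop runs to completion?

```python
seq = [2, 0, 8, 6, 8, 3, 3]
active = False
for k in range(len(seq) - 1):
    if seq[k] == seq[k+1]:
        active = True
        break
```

Let's trace through this code step by step.

Initialize: seq = [2, 0, 8, 6, 8, 3, 3]
Initialize: active = False
Entering loop: for k in range(len(seq) - 1):
After iteration 1: k = 0, active = False
After iteration 2: k = 1, active = False
After iteration 3: k = 2, active = False
After iteration 4: k = 3, active = False
After iteration 5: k = 4, active = False
After iteration 6: k = 5, active = True
Loop ends.

Final answer: True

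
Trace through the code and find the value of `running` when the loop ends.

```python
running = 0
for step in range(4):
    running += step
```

Let's trace through this code step by step.

Initialize: running = 0
Entering loop: for step in range(4):
After iteration 1: step = 0, running = 0
After iteration 2: step = 1, running = 1
After iteration 3: step = 2, running = 3
After iteration 4: step = 3, running = 6
Loop ends.

Final answer: 6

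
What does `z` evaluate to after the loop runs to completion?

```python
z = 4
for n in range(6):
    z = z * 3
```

Let's trace through this code step by step.

Initialize: z = 4
Entering loop: for n in range(6):
After iteration 1: n = 0, z = 12
After iteration 2: n = 1, z = 36
After iteration 3: n = 2, z = 108
After iteration 4: n = 3, z = 324
After iteration 5: n = 4, z = 972
After iteration 6: n = 5, z = 2916
Loop ends.

Final answer: 2916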